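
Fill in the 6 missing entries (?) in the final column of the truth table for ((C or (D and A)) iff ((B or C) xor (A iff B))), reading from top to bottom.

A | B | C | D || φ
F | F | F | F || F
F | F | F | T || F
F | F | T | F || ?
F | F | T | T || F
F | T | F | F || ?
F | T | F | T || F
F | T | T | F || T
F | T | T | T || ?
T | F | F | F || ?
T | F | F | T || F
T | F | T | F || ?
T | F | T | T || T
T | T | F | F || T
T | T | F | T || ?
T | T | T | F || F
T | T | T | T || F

F, F, T, T, T, F

Row A=F, B=F, C=T, D=F: (C or (D and A)) = T, ((B or C) xor (A iff B)) = F, so the formula = F.
Row A=F, B=T, C=F, D=F: (C or (D and A)) = F, ((B or C) xor (A iff B)) = T, so the formula = F.
Row A=F, B=T, C=T, D=T: (C or (D and A)) = T, ((B or C) xor (A iff B)) = T, so the formula = T.
Row A=T, B=F, C=F, D=F: (C or (D and A)) = F, ((B or C) xor (A iff B)) = F, so the formula = T.
Row A=T, B=F, C=T, D=F: (C or (D and A)) = T, ((B or C) xor (A iff B)) = T, so the formula = T.
Row A=T, B=T, C=F, D=T: (C or (D and A)) = T, ((B or C) xor (A iff B)) = F, so the formula = F.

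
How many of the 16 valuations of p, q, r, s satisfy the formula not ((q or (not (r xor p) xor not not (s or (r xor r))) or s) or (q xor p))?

1

p | q | r | s | (r xor p) | not (r xor p) | (r xor r) | (s or (r xor r)) | not (s or (r xor r)) | not not (s or (r xor r)) | (q xor p) | φ
- | - | - | - | --------- | ------------- | --------- | ---------------- | -------------------- | ------------------------ | --------- | -
T | T | T | T |     F     |       T       |     F     |        T         |          F           |            T             |     F     | F
T | T | T | F |     F     |       T       |     F     |        F         |          T           |            F             |     F     | F
T | T | F | T |     T     |       F       |     F     |        T         |          F           |            T             |     F     | F
T | T | F | F |     T     |       F       |     F     |        F         |          T           |            F             |     F     | F
T | F | T | T |     F     |       T       |     F     |        T         |          F           |            T             |     T     | F
T | F | T | F |     F     |       T       |     F     |        F         |          T           |            F             |     T     | F
T | F | F | T |     T     |       F       |     F     |        T         |          F           |            T             |     T     | F
T | F | F | F |     T     |       F       |     F     |        F         |          T           |            F             |     T     | F
F | T | T | T |     T     |       F       |     F     |        T         |          F           |            T             |     T     | F
F | T | T | F |     T     |       F       |     F     |        F         |          T           |            F             |     T     | F
F | T | F | T |     F     |       T       |     F     |        T         |          F           |            T             |     T     | F
F | T | F | F |     F     |       T       |     F     |        F         |          T           |            F             |     T     | F
F | F | T | T |     T     |       F       |     F     |        T         |          F           |            T             |     F     | F
F | F | T | F |     T     |       F       |     F     |        F         |          T           |            F             |     F     | T
F | F | F | T |     F     |       T       |     F     |        T         |          F           |            T             |     F     | F
F | F | F | F |     F     |       T       |     F     |        F         |          T           |            F             |     F     | F
The formula is true on 1 of the 16 rows.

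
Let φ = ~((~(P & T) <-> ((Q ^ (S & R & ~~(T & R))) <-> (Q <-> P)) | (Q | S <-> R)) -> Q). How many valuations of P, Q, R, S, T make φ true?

P | Q | R | S | T || φ
T | T | T | T | T || F
T | T | T | T | F || F
T | T | T | F | T || F
T | T | T | F | F || F
T | T | F | T | T || F
T | T | F | T | F || F
T | T | F | F | T || F
T | T | F | F | F || F
T | F | T | T | T || F
T | F | T | T | F || T
T | F | T | F | T || F
T | F | T | F | F || T
T | F | F | T | T || F
T | F | F | T | F || T
T | F | F | F | T || F
T | F | F | F | F || T
F | T | T | T | T || F
F | T | T | T | F || F
F | T | T | F | T || F
F | T | T | F | F || F
F | T | F | T | T || F
F | T | F | T | F || F
F | T | F | F | T || F
F | T | F | F | F || F
F | F | T | T | T || T
F | F | T | T | F || T
F | F | T | F | T || F
F | F | T | F | F || F
F | F | F | T | T || F
F | F | F | T | F || F
F | F | F | F | T || T
F | F | F | F | F || T
The formula is true on 8 of the 32 rows.

8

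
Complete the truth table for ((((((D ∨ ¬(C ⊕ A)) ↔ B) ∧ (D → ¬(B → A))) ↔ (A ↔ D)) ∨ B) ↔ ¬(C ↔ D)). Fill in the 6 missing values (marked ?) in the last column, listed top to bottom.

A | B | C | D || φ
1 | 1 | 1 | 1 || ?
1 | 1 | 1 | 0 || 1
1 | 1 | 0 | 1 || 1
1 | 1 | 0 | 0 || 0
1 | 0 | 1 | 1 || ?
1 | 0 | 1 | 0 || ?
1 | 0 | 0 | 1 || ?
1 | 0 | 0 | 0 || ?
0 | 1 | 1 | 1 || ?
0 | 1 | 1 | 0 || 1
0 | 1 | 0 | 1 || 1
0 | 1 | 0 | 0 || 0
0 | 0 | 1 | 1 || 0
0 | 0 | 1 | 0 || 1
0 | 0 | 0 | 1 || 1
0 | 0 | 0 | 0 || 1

Row A=1, B=1, C=1, D=1: (((((D ∨ ¬(C ⊕ A)) ↔ B) ∧ (D → ¬(B → A))) ↔ (A ↔ D)) ∨ B) = 1, ¬(C ↔ D) = 0, so the formula = 0.
Row A=1, B=0, C=1, D=1: (((((D ∨ ¬(C ⊕ A)) ↔ B) ∧ (D → ¬(B → A))) ↔ (A ↔ D)) ∨ B) = 0, ¬(C ↔ D) = 0, so the formula = 1.
Row A=1, B=0, C=1, D=0: (((((D ∨ ¬(C ⊕ A)) ↔ B) ∧ (D → ¬(B → A))) ↔ (A ↔ D)) ∨ B) = 1, ¬(C ↔ D) = 1, so the formula = 1.
Row A=1, B=0, C=0, D=1: (((((D ∨ ¬(C ⊕ A)) ↔ B) ∧ (D → ¬(B → A))) ↔ (A ↔ D)) ∨ B) = 0, ¬(C ↔ D) = 1, so the formula = 0.
Row A=1, B=0, C=0, D=0: (((((D ∨ ¬(C ⊕ A)) ↔ B) ∧ (D → ¬(B → A))) ↔ (A ↔ D)) ∨ B) = 0, ¬(C ↔ D) = 0, so the formula = 1.
Row A=0, B=1, C=1, D=1: (((((D ∨ ¬(C ⊕ A)) ↔ B) ∧ (D → ¬(B → A))) ↔ (A ↔ D)) ∨ B) = 1, ¬(C ↔ D) = 0, so the formula = 0.

0, 1, 1, 0, 1, 0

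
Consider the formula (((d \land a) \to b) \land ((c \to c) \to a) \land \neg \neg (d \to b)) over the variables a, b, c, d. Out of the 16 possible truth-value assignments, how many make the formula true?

a | b | c | d | (d \land a) | ((d \land a) \to b) | (c \to c) | ((c \to c) \to a) | (d \to b) | \neg (d \to b) | \neg \neg (d \to b) | φ
- | - | - | - | ----------- | ------------------- | --------- | ----------------- | --------- | -------------- | ------------------- | -
F | F | F | F |      F      |          T          |     T     |         F         |     T     |       F        |          T          | F
F | F | F | T |      F      |          T          |     T     |         F         |     F     |       T        |          F          | F
F | F | T | F |      F      |          T          |     T     |         F         |     T     |       F        |          T          | F
F | F | T | T |      F      |          T          |     T     |         F         |     F     |       T        |          F          | F
F | T | F | F |      F      |          T          |     T     |         F         |     T     |       F        |          T          | F
F | T | F | T |      F      |          T          |     T     |         F         |     T     |       F        |          T          | F
F | T | T | F |      F      |          T          |     T     |         F         |     T     |       F        |          T          | F
F | T | T | T |      F      |          T          |     T     |         F         |     T     |       F        |          T          | F
T | F | F | F |      F      |          T          |     T     |         T         |     T     |       F        |          T          | T
T | F | F | T |      T      |          F          |     T     |         T         |     F     |       T        |          F          | F
T | F | T | F |      F      |          T          |     T     |         T         |     T     |       F        |          T          | T
T | F | T | T |      T      |          F          |     T     |         T         |     F     |       T        |          F          | F
T | T | F | F |      F      |          T          |     T     |         T         |     T     |       F        |          T          | T
T | T | F | T |      T      |          T          |     T     |         T         |     T     |       F        |          T          | T
T | T | T | F |      F      |          T          |     T     |         T         |     T     |       F        |          T          | T
T | T | T | T |      T      |          T          |     T     |         T         |     T     |       F        |          T          | T
The formula is true on 6 of the 16 rows.

6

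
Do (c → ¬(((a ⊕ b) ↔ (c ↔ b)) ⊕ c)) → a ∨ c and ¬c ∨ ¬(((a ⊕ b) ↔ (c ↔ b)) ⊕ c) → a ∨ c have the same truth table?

equivalent

a | b | c || φ | ψ
1 | 1 | 1 || 1 | 1
1 | 1 | 0 || 1 | 1
1 | 0 | 1 || 1 | 1
1 | 0 | 0 || 1 | 1
0 | 1 | 1 || 1 | 1
0 | 1 | 0 || 0 | 0
0 | 0 | 1 || 1 | 1
0 | 0 | 0 || 0 | 0
The columns for φ and ψ agree on every row, so they are logically equivalent.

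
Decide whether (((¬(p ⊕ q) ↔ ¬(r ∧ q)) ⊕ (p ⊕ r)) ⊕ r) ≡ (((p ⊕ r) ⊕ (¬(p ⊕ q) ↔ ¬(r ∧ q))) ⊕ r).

equivalent

p | q | r || φ | ψ
T | T | T || T | T
T | T | F || F | F
T | F | T || T | T
T | F | F || T | T
F | T | T || T | T
F | T | F || F | F
F | F | T || T | T
F | F | F || T | T
The columns for φ and ψ agree on every row, so they are logically equivalent.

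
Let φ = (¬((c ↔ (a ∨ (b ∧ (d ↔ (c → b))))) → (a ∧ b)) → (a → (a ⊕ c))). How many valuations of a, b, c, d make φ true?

a | b | c | d || φ
0 | 0 | 0 | 0 || 1
0 | 0 | 0 | 1 || 1
0 | 0 | 1 | 0 || 1
0 | 0 | 1 | 1 || 1
0 | 1 | 0 | 0 || 1
0 | 1 | 0 | 1 || 1
0 | 1 | 1 | 0 || 1
0 | 1 | 1 | 1 || 1
1 | 0 | 0 | 0 || 1
1 | 0 | 0 | 1 || 1
1 | 0 | 1 | 0 || 0
1 | 0 | 1 | 1 || 0
1 | 1 | 0 | 0 || 1
1 | 1 | 0 | 1 || 1
1 | 1 | 1 | 0 || 1
1 | 1 | 1 | 1 || 1
The formula is true on 14 of the 16 rows.

14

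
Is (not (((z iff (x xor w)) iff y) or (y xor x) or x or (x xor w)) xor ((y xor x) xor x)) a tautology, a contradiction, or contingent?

contingent

x | y | z | w || (x xor w) | (z iff (x xor w)) | ((z iff (x xor w)) iff y) | (y xor x) | ((y xor x) xor x) | φ
T | T | T | T ||     F     |         F         |             F             |     F     |         T         | T
T | T | T | F ||     T     |         T         |             T             |     F     |         T         | T
T | T | F | T ||     F     |         T         |             T             |     F     |         T         | T
T | T | F | F ||     T     |         F         |             F             |     F     |         T         | T
T | F | T | T ||     F     |         F         |             T             |     T     |         F         | F
T | F | T | F ||     T     |         T         |             F             |     T     |         F         | F
T | F | F | T ||     F     |         T         |             F             |     T     |         F         | F
T | F | F | F ||     T     |         F         |             T             |     T     |         F         | F
F | T | T | T ||     T     |         T         |             T             |     T     |         T         | T
F | T | T | F ||     F     |         F         |             F             |     T     |         T         | T
F | T | F | T ||     T     |         F         |             F             |     T     |         T         | T
F | T | F | F ||     F     |         T         |             T             |     T     |         T         | T
F | F | T | T ||     T     |         T         |             F             |     F     |         F         | F
F | F | T | F ||     F     |         F         |             T             |     F     |         F         | F
F | F | F | T ||     T     |         F         |             T             |     F     |         F         | F
F | F | F | F ||     F     |         T         |             F             |     F     |         F         | T
9 of 16 rows are T, so the formula is contingent.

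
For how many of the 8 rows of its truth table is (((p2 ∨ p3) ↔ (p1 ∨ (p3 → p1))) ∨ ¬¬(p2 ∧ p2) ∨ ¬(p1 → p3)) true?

p1  p2  p3  |  φ
0   0   0   |  0
0   0   1   |  0
0   1   0   |  1
0   1   1   |  1
1   0   0   |  1
1   0   1   |  1
1   1   0   |  1
1   1   1   |  1
The formula is true on 6 of the 8 rows.

6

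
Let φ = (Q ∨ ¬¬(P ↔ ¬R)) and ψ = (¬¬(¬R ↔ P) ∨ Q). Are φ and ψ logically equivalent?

  P   |   Q   |   R   ||   φ   |   ψ  
False | False | False || False | False
False | False |  True ||  True |  True
False |  True | False ||  True |  True
False |  True |  True ||  True |  True
 True | False | False ||  True |  True
 True | False |  True || False | False
 True |  True | False ||  True |  True
 True |  True |  True ||  True |  True
The columns for φ and ψ agree on every row, so they are logically equivalent.

equivalent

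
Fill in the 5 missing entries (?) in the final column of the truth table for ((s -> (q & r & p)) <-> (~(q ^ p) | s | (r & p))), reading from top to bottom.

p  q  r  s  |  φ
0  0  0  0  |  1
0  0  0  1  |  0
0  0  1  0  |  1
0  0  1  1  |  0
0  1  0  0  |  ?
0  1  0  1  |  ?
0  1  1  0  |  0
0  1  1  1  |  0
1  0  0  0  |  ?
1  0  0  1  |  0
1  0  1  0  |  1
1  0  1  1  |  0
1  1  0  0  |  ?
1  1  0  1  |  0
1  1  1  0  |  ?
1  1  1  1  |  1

Row p=0, q=1, r=0, s=0: (s -> (q & r & p)) = 1, (~(q ^ p) | s | (r & p)) = 0, so the formula = 0.
Row p=0, q=1, r=0, s=1: (s -> (q & r & p)) = 0, (~(q ^ p) | s | (r & p)) = 1, so the formula = 0.
Row p=1, q=0, r=0, s=0: (s -> (q & r & p)) = 1, (~(q ^ p) | s | (r & p)) = 0, so the formula = 0.
Row p=1, q=1, r=0, s=0: (s -> (q & r & p)) = 1, (~(q ^ p) | s | (r & p)) = 1, so the formula = 1.
Row p=1, q=1, r=1, s=0: (s -> (q & r & p)) = 1, (~(q ^ p) | s | (r & p)) = 1, so the formula = 1.

0, 0, 0, 1, 1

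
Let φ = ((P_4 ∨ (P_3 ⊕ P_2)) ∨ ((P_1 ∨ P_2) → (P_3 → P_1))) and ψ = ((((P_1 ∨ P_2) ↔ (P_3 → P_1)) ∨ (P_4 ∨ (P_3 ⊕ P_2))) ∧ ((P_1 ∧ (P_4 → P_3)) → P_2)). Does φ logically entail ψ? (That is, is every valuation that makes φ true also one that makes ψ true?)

no

 P_1  |  P_2  |  P_3  |  P_4  ||   φ   |   ψ  
 True |  True |  True |  True ||  True |  True
 True |  True |  True | False ||  True |  True
 True |  True | False |  True ||  True |  True
 True |  True | False | False ||  True |  True
 True | False |  True |  True ||  True | False
 True | False |  True | False ||  True | False
 True | False | False |  True ||  True |  True
 True | False | False | False ||  True | False
False |  True |  True |  True ||  True |  True
False |  True |  True | False || False | False
False |  True | False |  True ||  True |  True
False |  True | False | False ||  True |  True
False | False |  True |  True ||  True |  True
False | False |  True | False ||  True |  True
False | False | False |  True ||  True |  True
False | False | False | False ||  True | False
At P_1=True, P_2=False, P_3=True, P_4=True we have φ true but ψ false, so φ does not entail ψ.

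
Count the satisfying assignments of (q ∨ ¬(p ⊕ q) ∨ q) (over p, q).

p  q  |  (q ∨ ¬(p ⊕ q) ∨ q)
T  T  |          T         
T  F  |          F         
F  T  |          T         
F  F  |          T         
The formula is true on 3 of the 4 rows.

3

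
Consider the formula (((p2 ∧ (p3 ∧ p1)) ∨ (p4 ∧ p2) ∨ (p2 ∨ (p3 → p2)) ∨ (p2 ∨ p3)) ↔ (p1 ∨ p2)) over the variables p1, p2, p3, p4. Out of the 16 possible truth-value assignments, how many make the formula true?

p1  p2  p3  p4  |  (p3 ∧ p1)  (p2 ∧ (p3 ∧ p1))  (p4 ∧ p2)  (p3 → p2)  (p2 ∨ (p3 → p2))  (p2 ∨ p3)  (p1 ∨ p2)  φ
T   T   T   T   |      T             T              T          T             T              T          T      T
T   T   T   F   |      T             T              F          T             T              T          T      T
T   T   F   T   |      F             F              T          T             T              T          T      T
T   T   F   F   |      F             F              F          T             T              T          T      T
T   F   T   T   |      T             F              F          F             F              T          T      T
T   F   T   F   |      T             F              F          F             F              T          T      T
T   F   F   T   |      F             F              F          T             T              F          T      T
T   F   F   F   |      F             F              F          T             T              F          T      T
F   T   T   T   |      F             F              T          T             T              T          T      T
F   T   T   F   |      F             F              F          T             T              T          T      T
F   T   F   T   |      F             F              T          T             T              T          T      T
F   T   F   F   |      F             F              F          T             T              T          T      T
F   F   T   T   |      F             F              F          F             F              T          F      F
F   F   T   F   |      F             F              F          F             F              T          F      F
F   F   F   T   |      F             F              F          T             T              F          F      F
F   F   F   F   |      F             F              F          T             T              F          F      F
The formula is true on 12 of the 16 rows.

12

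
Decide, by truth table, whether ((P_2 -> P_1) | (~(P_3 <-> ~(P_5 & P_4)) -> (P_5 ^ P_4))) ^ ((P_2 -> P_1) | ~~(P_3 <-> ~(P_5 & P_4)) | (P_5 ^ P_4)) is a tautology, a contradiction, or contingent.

contradiction

P_1  P_2  P_3  P_4  P_5  |  φ
 0    0    0    0    0   |  0
 0    0    0    0    1   |  0
 0    0    0    1    0   |  0
 0    0    0    1    1   |  0
 0    0    1    0    0   |  0
 0    0    1    0    1   |  0
 0    0    1    1    0   |  0
 0    0    1    1    1   |  0
 0    1    0    0    0   |  0
 0    1    0    0    1   |  0
 0    1    0    1    0   |  0
 0    1    0    1    1   |  0
 0    1    1    0    0   |  0
 0    1    1    0    1   |  0
 0    1    1    1    0   |  0
 0    1    1    1    1   |  0
 1    0    0    0    0   |  0
 1    0    0    0    1   |  0
 1    0    0    1    0   |  0
 1    0    0    1    1   |  0
 1    0    1    0    0   |  0
 1    0    1    0    1   |  0
 1    0    1    1    0   |  0
 1    0    1    1    1   |  0
 1    1    0    0    0   |  0
 1    1    0    0    1   |  0
 1    1    0    1    0   |  0
 1    1    0    1    1   |  0
 1    1    1    0    0   |  0
 1    1    1    0    1   |  0
 1    1    1    1    0   |  0
 1    1    1    1    1   |  0
Every row is 0, so the formula is a contradiction.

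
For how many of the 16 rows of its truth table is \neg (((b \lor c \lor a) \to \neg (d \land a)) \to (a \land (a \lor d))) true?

8

a | b | c | d || (b \lor c \lor a) | (d \land a) | \neg (d \land a) | (a \lor d) | (a \land (a \lor d)) | φ
F | F | F | F ||         F         |      F      |        T         |     F      |          F           | T
F | F | F | T ||         F         |      F      |        T         |     T      |          F           | T
F | F | T | F ||         T         |      F      |        T         |     F      |          F           | T
F | F | T | T ||         T         |      F      |        T         |     T      |          F           | T
F | T | F | F ||         T         |      F      |        T         |     F      |          F           | T
F | T | F | T ||         T         |      F      |        T         |     T      |          F           | T
F | T | T | F ||         T         |      F      |        T         |     F      |          F           | T
F | T | T | T ||         T         |      F      |        T         |     T      |          F           | T
T | F | F | F ||         T         |      F      |        T         |     T      |          T           | F
T | F | F | T ||         T         |      T      |        F         |     T      |          T           | F
T | F | T | F ||         T         |      F      |        T         |     T      |          T           | F
T | F | T | T ||         T         |      T      |        F         |     T      |          T           | F
T | T | F | F ||         T         |      F      |        T         |     T      |          T           | F
T | T | F | T ||         T         |      T      |        F         |     T      |          T           | F
T | T | T | F ||         T         |      F      |        T         |     T      |          T           | F
T | T | T | T ||         T         |      T      |        F         |     T      |          T           | F
The formula is true on 8 of the 16 rows.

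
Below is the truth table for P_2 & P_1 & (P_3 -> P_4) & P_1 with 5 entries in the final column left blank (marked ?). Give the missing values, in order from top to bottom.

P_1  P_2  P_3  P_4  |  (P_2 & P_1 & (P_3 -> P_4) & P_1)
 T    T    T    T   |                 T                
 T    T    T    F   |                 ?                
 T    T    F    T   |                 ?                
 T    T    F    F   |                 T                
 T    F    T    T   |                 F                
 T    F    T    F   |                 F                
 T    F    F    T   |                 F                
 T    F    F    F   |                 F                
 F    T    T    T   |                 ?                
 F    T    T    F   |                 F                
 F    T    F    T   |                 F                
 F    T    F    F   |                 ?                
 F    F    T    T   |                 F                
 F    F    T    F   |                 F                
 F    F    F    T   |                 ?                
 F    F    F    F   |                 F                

F, T, F, F, F

Row P_1=T, P_2=T, P_3=T, P_4=F: (P_3 -> P_4) = F, so (P_2 & P_1 & (P_3 -> P_4) & P_1) = F.
Row P_1=T, P_2=T, P_3=F, P_4=T: (P_3 -> P_4) = T, so (P_2 & P_1 & (P_3 -> P_4) & P_1) = T.
Row P_1=F, P_2=T, P_3=T, P_4=T: (P_3 -> P_4) = T, so (P_2 & P_1 & (P_3 -> P_4) & P_1) = F.
Row P_1=F, P_2=T, P_3=F, P_4=F: (P_3 -> P_4) = T, so (P_2 & P_1 & (P_3 -> P_4) & P_1) = F.
Row P_1=F, P_2=F, P_3=F, P_4=T: (P_3 -> P_4) = T, so (P_2 & P_1 & (P_3 -> P_4) & P_1) = F.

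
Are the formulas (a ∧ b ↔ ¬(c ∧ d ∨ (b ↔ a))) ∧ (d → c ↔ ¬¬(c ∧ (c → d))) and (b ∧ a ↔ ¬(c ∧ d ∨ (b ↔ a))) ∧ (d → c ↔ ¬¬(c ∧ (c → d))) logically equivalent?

equivalent

a | b | c | d | φ | ψ
- | - | - | - | - | -
1 | 1 | 1 | 1 | 0 | 0
1 | 1 | 1 | 0 | 0 | 0
1 | 1 | 0 | 1 | 0 | 0
1 | 1 | 0 | 0 | 0 | 0
1 | 0 | 1 | 1 | 1 | 1
1 | 0 | 1 | 0 | 0 | 0
1 | 0 | 0 | 1 | 0 | 0
1 | 0 | 0 | 0 | 0 | 0
0 | 1 | 1 | 1 | 1 | 1
0 | 1 | 1 | 0 | 0 | 0
0 | 1 | 0 | 1 | 0 | 0
0 | 1 | 0 | 0 | 0 | 0
0 | 0 | 1 | 1 | 1 | 1
0 | 0 | 1 | 0 | 0 | 0
0 | 0 | 0 | 1 | 1 | 1
0 | 0 | 0 | 0 | 0 | 0
The columns for φ and ψ agree on every row, so they are logically equivalent.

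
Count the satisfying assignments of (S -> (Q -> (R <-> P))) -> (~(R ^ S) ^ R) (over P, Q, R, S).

10

P | Q | R | S | φ
- | - | - | - | -
F | F | F | F | T
F | F | F | T | F
F | F | T | F | T
F | F | T | T | F
F | T | F | F | T
F | T | F | T | F
F | T | T | F | T
F | T | T | T | T
T | F | F | F | T
T | F | F | T | F
T | F | T | F | T
T | F | T | T | F
T | T | F | F | T
T | T | F | T | T
T | T | T | F | T
T | T | T | T | F
The formula is true on 10 of the 16 rows.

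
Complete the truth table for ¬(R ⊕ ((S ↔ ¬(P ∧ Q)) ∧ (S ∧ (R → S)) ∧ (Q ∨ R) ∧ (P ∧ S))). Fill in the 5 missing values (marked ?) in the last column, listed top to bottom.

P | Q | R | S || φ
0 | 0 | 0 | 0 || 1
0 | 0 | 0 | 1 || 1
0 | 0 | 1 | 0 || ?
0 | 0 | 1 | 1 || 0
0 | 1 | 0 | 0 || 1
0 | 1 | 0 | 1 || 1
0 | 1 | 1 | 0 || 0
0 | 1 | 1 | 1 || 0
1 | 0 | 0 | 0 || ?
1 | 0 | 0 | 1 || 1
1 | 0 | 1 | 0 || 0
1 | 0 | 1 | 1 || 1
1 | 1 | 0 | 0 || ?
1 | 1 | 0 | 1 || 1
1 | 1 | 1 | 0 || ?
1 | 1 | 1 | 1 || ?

Row P=0, Q=0, R=1, S=0: ((S ↔ ¬(P ∧ Q)) ∧ (S ∧ (R → S)) ∧ (Q ∨ R) ∧ (P ∧ S)) = 0, (R ⊕ ((S ↔ ¬(P ∧ Q)) ∧ (S ∧ (R → S)) ∧ (Q ∨ R) ∧ (P ∧ S))) = 1, so the formula = 0.
Row P=1, Q=0, R=0, S=0: ((S ↔ ¬(P ∧ Q)) ∧ (S ∧ (R → S)) ∧ (Q ∨ R) ∧ (P ∧ S)) = 0, (R ⊕ ((S ↔ ¬(P ∧ Q)) ∧ (S ∧ (R → S)) ∧ (Q ∨ R) ∧ (P ∧ S))) = 0, so the formula = 1.
Row P=1, Q=1, R=0, S=0: ((S ↔ ¬(P ∧ Q)) ∧ (S ∧ (R → S)) ∧ (Q ∨ R) ∧ (P ∧ S)) = 0, (R ⊕ ((S ↔ ¬(P ∧ Q)) ∧ (S ∧ (R → S)) ∧ (Q ∨ R) ∧ (P ∧ S))) = 0, so the formula = 1.
Row P=1, Q=1, R=1, S=0: ((S ↔ ¬(P ∧ Q)) ∧ (S ∧ (R → S)) ∧ (Q ∨ R) ∧ (P ∧ S)) = 0, (R ⊕ ((S ↔ ¬(P ∧ Q)) ∧ (S ∧ (R → S)) ∧ (Q ∨ R) ∧ (P ∧ S))) = 1, so the formula = 0.
Row P=1, Q=1, R=1, S=1: ((S ↔ ¬(P ∧ Q)) ∧ (S ∧ (R → S)) ∧ (Q ∨ R) ∧ (P ∧ S)) = 0, (R ⊕ ((S ↔ ¬(P ∧ Q)) ∧ (S ∧ (R → S)) ∧ (Q ∨ R) ∧ (P ∧ S))) = 1, so the formula = 0.

0, 1, 1, 0, 0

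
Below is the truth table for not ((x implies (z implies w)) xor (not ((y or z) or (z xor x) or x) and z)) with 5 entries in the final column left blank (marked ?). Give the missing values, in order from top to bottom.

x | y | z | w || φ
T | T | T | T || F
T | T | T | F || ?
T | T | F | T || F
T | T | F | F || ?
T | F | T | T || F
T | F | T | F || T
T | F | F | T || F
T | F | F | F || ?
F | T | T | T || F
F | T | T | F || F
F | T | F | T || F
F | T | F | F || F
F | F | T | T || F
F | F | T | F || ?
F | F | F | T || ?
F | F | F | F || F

Row x=T, y=T, z=T, w=F: (x implies (z implies w)) = F, (not ((y or z) or (z xor x) or x) and z) = F, ((x implies (z implies w)) xor (not ((y or z) or (z xor x) or x) and z)) = F, so the formula = T.
Row x=T, y=T, z=F, w=F: (x implies (z implies w)) = T, (not ((y or z) or (z xor x) or x) and z) = F, ((x implies (z implies w)) xor (not ((y or z) or (z xor x) or x) and z)) = T, so the formula = F.
Row x=T, y=F, z=F, w=F: (x implies (z implies w)) = T, (not ((y or z) or (z xor x) or x) and z) = F, ((x implies (z implies w)) xor (not ((y or z) or (z xor x) or x) and z)) = T, so the formula = F.
Row x=F, y=F, z=T, w=F: (x implies (z implies w)) = T, (not ((y or z) or (z xor x) or x) and z) = F, ((x implies (z implies w)) xor (not ((y or z) or (z xor x) or x) and z)) = T, so the formula = F.
Row x=F, y=F, z=F, w=T: (x implies (z implies w)) = T, (not ((y or z) or (z xor x) or x) and z) = F, ((x implies (z implies w)) xor (not ((y or z) or (z xor x) or x) and z)) = T, so the formula = F.

T, F, F, F, F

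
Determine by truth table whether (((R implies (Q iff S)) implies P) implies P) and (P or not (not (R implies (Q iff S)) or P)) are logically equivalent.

equivalent

P  Q  R  S  |  φ  ψ
F  F  F  F  |  T  T
F  F  F  T  |  T  T
F  F  T  F  |  T  T
F  F  T  T  |  F  F
F  T  F  F  |  T  T
F  T  F  T  |  T  T
F  T  T  F  |  F  F
F  T  T  T  |  T  T
T  F  F  F  |  T  T
T  F  F  T  |  T  T
T  F  T  F  |  T  T
T  F  T  T  |  T  T
T  T  F  F  |  T  T
T  T  F  T  |  T  T
T  T  T  F  |  T  T
T  T  T  T  |  T  T
The columns for φ and ψ agree on every row, so they are logically equivalent.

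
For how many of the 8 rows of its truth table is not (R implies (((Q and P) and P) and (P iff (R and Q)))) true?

P | Q | R || φ
T | T | T || F
T | T | F || F
T | F | T || T
T | F | F || F
F | T | T || T
F | T | F || F
F | F | T || T
F | F | F || F
The formula is true on 3 of the 8 rows.

3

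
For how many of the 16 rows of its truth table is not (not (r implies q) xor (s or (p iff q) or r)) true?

6

p | q | r | s || (r implies q) | not (r implies q) | (p iff q) | (s or (p iff q) or r) | φ
1 | 1 | 1 | 1 ||       1       |         0         |     1     |           1           | 0
1 | 1 | 1 | 0 ||       1       |         0         |     1     |           1           | 0
1 | 1 | 0 | 1 ||       1       |         0         |     1     |           1           | 0
1 | 1 | 0 | 0 ||       1       |         0         |     1     |           1           | 0
1 | 0 | 1 | 1 ||       0       |         1         |     0     |           1           | 1
1 | 0 | 1 | 0 ||       0       |         1         |     0     |           1           | 1
1 | 0 | 0 | 1 ||       1       |         0         |     0     |           1           | 0
1 | 0 | 0 | 0 ||       1       |         0         |     0     |           0           | 1
0 | 1 | 1 | 1 ||       1       |         0         |     0     |           1           | 0
0 | 1 | 1 | 0 ||       1       |         0         |     0     |           1           | 0
0 | 1 | 0 | 1 ||       1       |         0         |     0     |           1           | 0
0 | 1 | 0 | 0 ||       1       |         0         |     0     |           0           | 1
0 | 0 | 1 | 1 ||       0       |         1         |     1     |           1           | 1
0 | 0 | 1 | 0 ||       0       |         1         |     1     |           1           | 1
0 | 0 | 0 | 1 ||       1       |         0         |     1     |           1           | 0
0 | 0 | 0 | 0 ||       1       |         0         |     1     |           1           | 0
The formula is true on 6 of the 16 rows.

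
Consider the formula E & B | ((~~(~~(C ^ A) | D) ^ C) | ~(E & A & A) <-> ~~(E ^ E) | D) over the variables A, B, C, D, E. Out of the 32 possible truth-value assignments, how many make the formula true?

A  B  C  D  E  |  φ
T  T  T  T  T  |  T
T  T  T  T  F  |  T
T  T  T  F  T  |  T
T  T  T  F  F  |  F
T  T  F  T  T  |  T
T  T  F  T  F  |  T
T  T  F  F  T  |  T
T  T  F  F  F  |  F
T  F  T  T  T  |  F
T  F  T  T  F  |  T
T  F  T  F  T  |  F
T  F  T  F  F  |  F
T  F  F  T  T  |  T
T  F  F  T  F  |  T
T  F  F  F  T  |  F
T  F  F  F  F  |  F
F  T  T  T  T  |  T
F  T  T  T  F  |  T
F  T  T  F  T  |  T
F  T  T  F  F  |  F
F  T  F  T  T  |  T
F  T  F  T  F  |  T
F  T  F  F  T  |  T
F  T  F  F  F  |  F
F  F  T  T  T  |  T
F  F  T  T  F  |  T
F  F  T  F  T  |  F
F  F  T  F  F  |  F
F  F  F  T  T  |  T
F  F  F  T  F  |  T
F  F  F  F  T  |  F
F  F  F  F  F  |  F
The formula is true on 19 of the 32 rows.

19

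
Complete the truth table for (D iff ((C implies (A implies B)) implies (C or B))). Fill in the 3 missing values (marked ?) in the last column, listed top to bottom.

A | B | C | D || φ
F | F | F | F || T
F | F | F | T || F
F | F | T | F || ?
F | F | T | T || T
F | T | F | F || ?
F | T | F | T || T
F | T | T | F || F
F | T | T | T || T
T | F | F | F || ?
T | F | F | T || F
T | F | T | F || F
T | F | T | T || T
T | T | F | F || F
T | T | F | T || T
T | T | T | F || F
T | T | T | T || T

F, F, T

Row A=F, B=F, C=T, D=F: ((C implies (A implies B)) implies (C or B)) = T, so the formula = F.
Row A=F, B=T, C=F, D=F: ((C implies (A implies B)) implies (C or B)) = T, so the formula = F.
Row A=T, B=F, C=F, D=F: ((C implies (A implies B)) implies (C or B)) = F, so the formula = T.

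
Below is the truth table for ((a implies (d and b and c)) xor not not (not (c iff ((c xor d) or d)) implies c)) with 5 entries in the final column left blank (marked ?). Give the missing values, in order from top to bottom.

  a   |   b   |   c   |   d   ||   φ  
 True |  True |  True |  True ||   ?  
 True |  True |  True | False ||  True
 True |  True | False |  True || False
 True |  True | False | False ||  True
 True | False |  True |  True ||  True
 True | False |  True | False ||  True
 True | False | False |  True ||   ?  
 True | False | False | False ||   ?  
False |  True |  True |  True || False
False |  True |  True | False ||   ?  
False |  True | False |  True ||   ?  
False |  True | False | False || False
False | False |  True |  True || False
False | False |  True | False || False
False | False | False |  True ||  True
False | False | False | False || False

False, False, True, False, True

Row a=True, b=True, c=True, d=True: (a implies (d and b and c)) = True, not not (not (c iff ((c xor d) or d)) implies c) = True, so the formula = False.
Row a=True, b=False, c=False, d=True: (a implies (d and b and c)) = False, not not (not (c iff ((c xor d) or d)) implies c) = False, so the formula = False.
Row a=True, b=False, c=False, d=False: (a implies (d and b and c)) = False, not not (not (c iff ((c xor d) or d)) implies c) = True, so the formula = True.
Row a=False, b=True, c=True, d=False: (a implies (d and b and c)) = True, not not (not (c iff ((c xor d) or d)) implies c) = True, so the formula = False.
Row a=False, b=True, c=False, d=True: (a implies (d and b and c)) = True, not not (not (c iff ((c xor d) or d)) implies c) = False, so the formula = True.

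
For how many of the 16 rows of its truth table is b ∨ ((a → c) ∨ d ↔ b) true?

a | b | c | d | (b ∨ (((a → c) ∨ d) ↔ b))
- | - | - | - | -------------------------
1 | 1 | 1 | 1 |             1            
1 | 1 | 1 | 0 |             1            
1 | 1 | 0 | 1 |             1            
1 | 1 | 0 | 0 |             1            
1 | 0 | 1 | 1 |             0            
1 | 0 | 1 | 0 |             0            
1 | 0 | 0 | 1 |             0            
1 | 0 | 0 | 0 |             1            
0 | 1 | 1 | 1 |             1            
0 | 1 | 1 | 0 |             1            
0 | 1 | 0 | 1 |             1            
0 | 1 | 0 | 0 |             1            
0 | 0 | 1 | 1 |             0            
0 | 0 | 1 | 0 |             0            
0 | 0 | 0 | 1 |             0            
0 | 0 | 0 | 0 |             0            
The formula is true on 9 of the 16 rows.

9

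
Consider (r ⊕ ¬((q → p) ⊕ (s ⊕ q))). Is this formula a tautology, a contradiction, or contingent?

  p   |   q   |   r   |   s   | (q → p) | (s ⊕ q) | ((q → p) ⊕ (s ⊕ q)) | ¬((q → p) ⊕ (s ⊕ q)) | (r ⊕ ¬((q → p) ⊕ (s ⊕ q)))
----- | ----- | ----- | ----- | ------- | ------- | ------------------- | -------------------- | --------------------------
False | False | False | False |   True  |  False  |         True        |        False         |           False           
False | False | False |  True |   True  |   True  |        False        |         True         |            True           
False | False |  True | False |   True  |  False  |         True        |        False         |            True           
False | False |  True |  True |   True  |   True  |        False        |         True         |           False           
False |  True | False | False |  False  |   True  |         True        |        False         |           False           
False |  True | False |  True |  False  |  False  |        False        |         True         |            True           
False |  True |  True | False |  False  |   True  |         True        |        False         |            True           
False |  True |  True |  True |  False  |  False  |        False        |         True         |           False           
 True | False | False | False |   True  |  False  |         True        |        False         |           False           
 True | False | False |  True |   True  |   True  |        False        |         True         |            True           
 True | False |  True | False |   True  |  False  |         True        |        False         |            True           
 True | False |  True |  True |   True  |   True  |        False        |         True         |           False           
 True |  True | False | False |   True  |   True  |        False        |         True         |            True           
 True |  True | False |  True |   True  |  False  |         True        |        False         |           False           
 True |  True |  True | False |   True  |   True  |        False        |         True         |           False           
 True |  True |  True |  True |   True  |  False  |         True        |        False         |            True           
8 of 16 rows are True, so the formula is contingent.

contingent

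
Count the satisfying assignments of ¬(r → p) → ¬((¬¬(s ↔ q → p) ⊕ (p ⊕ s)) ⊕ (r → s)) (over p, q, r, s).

14

  p   |   q   |   r   |   s   |   φ  
----- | ----- | ----- | ----- | -----
 True |  True |  True |  True |  True
 True |  True |  True | False |  True
 True |  True | False |  True |  True
 True |  True | False | False |  True
 True | False |  True |  True |  True
 True | False |  True | False |  True
 True | False | False |  True |  True
 True | False | False | False |  True
False |  True |  True |  True |  True
False |  True |  True | False | False
False |  True | False |  True |  True
False |  True | False | False |  True
False | False |  True |  True | False
False | False |  True | False |  True
False | False | False |  True |  True
False | False | False | False |  True
The formula is true on 14 of the 16 rows.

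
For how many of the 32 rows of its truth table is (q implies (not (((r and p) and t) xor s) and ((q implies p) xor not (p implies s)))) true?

17

p  q  r  s  t  |  φ
T  T  T  T  T  |  T
T  T  T  T  F  |  F
T  T  T  F  T  |  F
T  T  T  F  F  |  F
T  T  F  T  T  |  F
T  T  F  T  F  |  F
T  T  F  F  T  |  F
T  T  F  F  F  |  F
T  F  T  T  T  |  T
T  F  T  T  F  |  T
T  F  T  F  T  |  T
T  F  T  F  F  |  T
T  F  F  T  T  |  T
T  F  F  T  F  |  T
T  F  F  F  T  |  T
T  F  F  F  F  |  T
F  T  T  T  T  |  F
F  T  T  T  F  |  F
F  T  T  F  T  |  F
F  T  T  F  F  |  F
F  T  F  T  T  |  F
F  T  F  T  F  |  F
F  T  F  F  T  |  F
F  T  F  F  F  |  F
F  F  T  T  T  |  T
F  F  T  T  F  |  T
F  F  T  F  T  |  T
F  F  T  F  F  |  T
F  F  F  T  T  |  T
F  F  F  T  F  |  T
F  F  F  F  T  |  T
F  F  F  F  F  |  T
The formula is true on 17 of the 32 rows.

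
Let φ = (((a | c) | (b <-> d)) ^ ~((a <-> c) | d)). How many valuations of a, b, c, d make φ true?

10

a  b  c  d     (a | c)  (b <-> d)  ((a | c) | (b <-> d))  (a <-> c)  ((a <-> c) | d)  ~((a <-> c) | d)  φ
T  T  T  T        T         T                T                T             T                F          T
T  T  T  F        T         F                T                T             T                F          T
T  T  F  T        T         T                T                F             T                F          T
T  T  F  F        T         F                T                F             F                T          F
T  F  T  T        T         F                T                T             T                F          T
T  F  T  F        T         T                T                T             T                F          T
T  F  F  T        T         F                T                F             T                F          T
T  F  F  F        T         T                T                F             F                T          F
F  T  T  T        T         T                T                F             T                F          T
F  T  T  F        T         F                T                F             F                T          F
F  T  F  T        F         T                T                T             T                F          T
F  T  F  F        F         F                F                T             T                F          F
F  F  T  T        T         F                T                F             T                F          T
F  F  T  F        T         T                T                F             F                T          F
F  F  F  T        F         F                F                T             T                F          F
F  F  F  F        F         T                T                T             T                F          T
The formula is true on 10 of the 16 rows.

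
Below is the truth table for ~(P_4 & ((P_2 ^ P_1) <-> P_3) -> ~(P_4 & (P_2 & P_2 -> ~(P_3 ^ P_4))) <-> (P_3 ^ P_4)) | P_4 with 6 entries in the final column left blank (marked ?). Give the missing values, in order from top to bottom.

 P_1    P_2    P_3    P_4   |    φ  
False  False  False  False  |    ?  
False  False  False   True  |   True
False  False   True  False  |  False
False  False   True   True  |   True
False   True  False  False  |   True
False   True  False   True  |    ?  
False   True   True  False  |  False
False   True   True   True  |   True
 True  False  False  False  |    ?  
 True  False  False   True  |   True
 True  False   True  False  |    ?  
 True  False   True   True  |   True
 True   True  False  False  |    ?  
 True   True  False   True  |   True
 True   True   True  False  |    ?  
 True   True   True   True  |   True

Row P_1=False, P_2=False, P_3=False, P_4=False: ~(P_4 & ((P_2 ^ P_1) <-> P_3) -> ~(P_4 & (P_2 & P_2 -> ~(P_3 ^ P_4))) <-> (P_3 ^ P_4)) = True, so the formula = True.
Row P_1=False, P_2=True, P_3=False, P_4=True: ~(P_4 & ((P_2 ^ P_1) <-> P_3) -> ~(P_4 & (P_2 & P_2 -> ~(P_3 ^ P_4))) <-> (P_3 ^ P_4)) = False, so the formula = True.
Row P_1=True, P_2=False, P_3=False, P_4=False: ~(P_4 & ((P_2 ^ P_1) <-> P_3) -> ~(P_4 & (P_2 & P_2 -> ~(P_3 ^ P_4))) <-> (P_3 ^ P_4)) = True, so the formula = True.
Row P_1=True, P_2=False, P_3=True, P_4=False: ~(P_4 & ((P_2 ^ P_1) <-> P_3) -> ~(P_4 & (P_2 & P_2 -> ~(P_3 ^ P_4))) <-> (P_3 ^ P_4)) = False, so the formula = False.
Row P_1=True, P_2=True, P_3=False, P_4=False: ~(P_4 & ((P_2 ^ P_1) <-> P_3) -> ~(P_4 & (P_2 & P_2 -> ~(P_3 ^ P_4))) <-> (P_3 ^ P_4)) = True, so the formula = True.
Row P_1=True, P_2=True, P_3=True, P_4=False: ~(P_4 & ((P_2 ^ P_1) <-> P_3) -> ~(P_4 & (P_2 & P_2 -> ~(P_3 ^ P_4))) <-> (P_3 ^ P_4)) = False, so the formula = False.

True, True, True, False, True, False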